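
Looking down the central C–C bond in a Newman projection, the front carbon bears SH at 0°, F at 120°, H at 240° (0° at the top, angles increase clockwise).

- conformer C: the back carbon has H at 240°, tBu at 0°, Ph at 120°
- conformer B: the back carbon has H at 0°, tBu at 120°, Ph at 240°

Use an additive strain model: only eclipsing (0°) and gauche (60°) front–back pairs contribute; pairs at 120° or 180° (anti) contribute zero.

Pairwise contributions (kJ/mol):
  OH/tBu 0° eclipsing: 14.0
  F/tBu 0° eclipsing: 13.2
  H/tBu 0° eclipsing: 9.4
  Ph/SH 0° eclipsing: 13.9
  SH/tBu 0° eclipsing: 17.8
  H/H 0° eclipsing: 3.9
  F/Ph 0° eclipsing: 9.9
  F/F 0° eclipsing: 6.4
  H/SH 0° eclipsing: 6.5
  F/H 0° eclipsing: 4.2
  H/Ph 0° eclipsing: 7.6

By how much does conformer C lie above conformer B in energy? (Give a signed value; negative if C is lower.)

+4.3 kJ/mol

C (eclipsed): SH(0°)/tBu(0°) eclipsed 17.8; F(120°)/Ph(120°) eclipsed 9.9; H(240°)/H(240°) eclipsed 3.9 → 31.6 kJ/mol.
B (eclipsed): SH(0°)/H(0°) eclipsed 6.5; F(120°)/tBu(120°) eclipsed 13.2; H(240°)/Ph(240°) eclipsed 7.6 → 27.3 kJ/mol.
E(C) − E(B) = 31.6 − 27.3 = +4.3 kJ/mol.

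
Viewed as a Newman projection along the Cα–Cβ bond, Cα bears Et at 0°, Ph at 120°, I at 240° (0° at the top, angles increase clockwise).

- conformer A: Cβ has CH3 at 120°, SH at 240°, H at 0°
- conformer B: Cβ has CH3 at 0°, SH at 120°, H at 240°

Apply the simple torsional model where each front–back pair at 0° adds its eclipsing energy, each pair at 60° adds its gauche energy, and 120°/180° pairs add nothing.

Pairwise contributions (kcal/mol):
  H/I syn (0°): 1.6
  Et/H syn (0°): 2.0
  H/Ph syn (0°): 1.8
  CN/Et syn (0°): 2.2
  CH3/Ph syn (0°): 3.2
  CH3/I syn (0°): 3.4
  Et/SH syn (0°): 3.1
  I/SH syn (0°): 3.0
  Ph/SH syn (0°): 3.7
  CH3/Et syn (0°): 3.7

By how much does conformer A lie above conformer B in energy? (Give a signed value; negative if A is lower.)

A (eclipsed): Et–H eclipsed, Ph–CH3 eclipsed, I–SH eclipsed; 2.0 + 3.2 + 3.0 = 8.2 kcal/mol.
B (eclipsed): Et–CH3 eclipsed, Ph–SH eclipsed, I–H eclipsed; 3.7 + 3.7 + 1.6 = 9.0 kcal/mol.
E(A) − E(B) = 8.2 − 9.0 = -0.8 kcal/mol.

-0.8 kcal/mol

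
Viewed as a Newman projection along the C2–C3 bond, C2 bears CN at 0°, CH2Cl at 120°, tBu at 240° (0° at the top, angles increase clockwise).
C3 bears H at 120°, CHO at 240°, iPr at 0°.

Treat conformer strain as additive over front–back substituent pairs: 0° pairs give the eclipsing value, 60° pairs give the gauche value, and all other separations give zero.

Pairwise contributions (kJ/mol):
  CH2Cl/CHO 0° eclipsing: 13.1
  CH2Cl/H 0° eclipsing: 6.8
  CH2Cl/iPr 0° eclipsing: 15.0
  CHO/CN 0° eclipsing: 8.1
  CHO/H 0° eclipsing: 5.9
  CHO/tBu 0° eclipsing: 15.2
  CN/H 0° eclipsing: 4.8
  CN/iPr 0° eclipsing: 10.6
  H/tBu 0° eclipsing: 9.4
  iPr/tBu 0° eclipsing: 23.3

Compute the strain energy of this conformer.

32.6 kJ/mol

This conformer (eclipsed): CN(0°)/iPr(0°) eclipsed 10.6; CH2Cl(120°)/H(120°) eclipsed 6.8; tBu(240°)/CHO(240°) eclipsed 15.2 → 32.6 kJ/mol.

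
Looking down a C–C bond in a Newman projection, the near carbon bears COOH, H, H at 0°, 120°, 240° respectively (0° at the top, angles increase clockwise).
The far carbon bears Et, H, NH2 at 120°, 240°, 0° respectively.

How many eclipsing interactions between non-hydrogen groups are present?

Non-H eclipsing pairs: COOH(0°)/NH2(0°) — 1 interaction.

1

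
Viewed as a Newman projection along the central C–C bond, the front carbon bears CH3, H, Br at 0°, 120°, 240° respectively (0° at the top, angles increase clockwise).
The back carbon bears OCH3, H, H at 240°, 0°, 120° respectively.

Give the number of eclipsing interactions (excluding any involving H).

1

Non-H eclipsing pairs: Br(240°)/OCH3(240°) — 1 interaction.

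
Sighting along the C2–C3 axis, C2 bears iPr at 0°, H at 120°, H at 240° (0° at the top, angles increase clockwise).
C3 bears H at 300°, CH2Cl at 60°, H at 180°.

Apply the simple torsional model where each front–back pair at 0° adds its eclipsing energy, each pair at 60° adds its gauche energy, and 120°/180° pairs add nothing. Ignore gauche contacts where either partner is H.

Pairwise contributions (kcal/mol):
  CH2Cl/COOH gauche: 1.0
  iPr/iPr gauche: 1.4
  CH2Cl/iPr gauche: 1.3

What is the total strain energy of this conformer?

This conformer (staggered): iPr(0°)/CH2Cl(60°) gauche 1.3 → 1.3 kcal/mol.

1.3 kcal/mol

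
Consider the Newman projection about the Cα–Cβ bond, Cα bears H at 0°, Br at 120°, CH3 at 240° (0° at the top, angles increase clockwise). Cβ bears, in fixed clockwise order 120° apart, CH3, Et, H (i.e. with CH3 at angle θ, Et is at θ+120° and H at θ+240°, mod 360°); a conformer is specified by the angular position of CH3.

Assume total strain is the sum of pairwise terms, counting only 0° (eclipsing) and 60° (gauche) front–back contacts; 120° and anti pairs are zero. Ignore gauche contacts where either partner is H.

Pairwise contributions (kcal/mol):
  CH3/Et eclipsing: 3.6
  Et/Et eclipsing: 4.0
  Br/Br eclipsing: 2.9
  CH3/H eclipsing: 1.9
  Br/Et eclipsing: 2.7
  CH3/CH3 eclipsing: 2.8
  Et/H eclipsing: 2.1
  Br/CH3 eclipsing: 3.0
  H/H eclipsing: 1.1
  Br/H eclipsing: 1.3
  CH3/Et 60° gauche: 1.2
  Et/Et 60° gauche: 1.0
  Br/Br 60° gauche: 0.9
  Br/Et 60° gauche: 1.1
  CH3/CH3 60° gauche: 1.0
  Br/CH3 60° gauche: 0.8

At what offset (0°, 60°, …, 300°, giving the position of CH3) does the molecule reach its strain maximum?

120°

CH3 at 0° (eclipsed): H–CH3 eclipsed, Br–Et eclipsed, CH3–H eclipsed; 1.9 + 2.7 + 1.9 = 6.5 kcal/mol.
CH3 at 60° (staggered): Br–CH3 gauche, Br–Et gauche, CH3–Et gauche; 0.8 + 1.1 + 1.2 = 3.1 kcal/mol.
CH3 at 120° (eclipsed): H–H eclipsed, Br–CH3 eclipsed, CH3–Et eclipsed; 1.1 + 3.0 + 3.6 = 7.7 kcal/mol.
CH3 at 180° (staggered): Br–CH3 gauche, CH3–CH3 gauche, CH3–Et gauche; 0.8 + 1.0 + 1.2 = 3.0 kcal/mol.
CH3 at 240° (eclipsed): H–Et eclipsed, Br–H eclipsed, CH3–CH3 eclipsed; 2.1 + 1.3 + 2.8 = 6.2 kcal/mol.
CH3 at 300° (staggered): Br–Et gauche, CH3–CH3 gauche; 1.1 + 1.0 = 2.1 kcal/mol.
The maximum (7.7 kcal/mol) occurs with CH3 at 120°.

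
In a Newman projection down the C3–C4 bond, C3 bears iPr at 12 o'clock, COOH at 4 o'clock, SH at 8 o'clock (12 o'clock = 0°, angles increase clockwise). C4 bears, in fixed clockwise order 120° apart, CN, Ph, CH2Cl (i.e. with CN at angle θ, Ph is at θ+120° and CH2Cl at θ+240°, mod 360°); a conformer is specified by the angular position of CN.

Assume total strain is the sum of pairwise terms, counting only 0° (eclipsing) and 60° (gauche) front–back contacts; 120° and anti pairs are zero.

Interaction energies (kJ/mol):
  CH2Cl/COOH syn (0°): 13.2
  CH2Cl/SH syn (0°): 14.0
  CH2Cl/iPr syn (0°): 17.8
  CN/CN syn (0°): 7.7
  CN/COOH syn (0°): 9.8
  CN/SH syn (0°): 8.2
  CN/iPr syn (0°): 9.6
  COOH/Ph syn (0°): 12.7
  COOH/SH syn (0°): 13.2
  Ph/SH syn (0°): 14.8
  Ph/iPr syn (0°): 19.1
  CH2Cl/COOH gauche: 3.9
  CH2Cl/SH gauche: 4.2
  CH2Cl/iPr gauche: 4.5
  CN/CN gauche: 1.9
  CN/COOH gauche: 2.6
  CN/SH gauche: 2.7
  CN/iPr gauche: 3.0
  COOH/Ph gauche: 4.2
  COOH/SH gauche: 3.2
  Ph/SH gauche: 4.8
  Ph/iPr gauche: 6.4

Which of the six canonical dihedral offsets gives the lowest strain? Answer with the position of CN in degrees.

60°

CN at 0° (eclipsed): iPr(0°)/CN(0°) eclipsed 9.6; COOH(120°)/Ph(120°) eclipsed 12.7; SH(240°)/CH2Cl(240°) eclipsed 14.0 → 36.3 kJ/mol.
CN at 60° (staggered): iPr(0°)/CN(60°) gauche 3.0; iPr(0°)/CH2Cl(300°) gauche 4.5; COOH(120°)/CN(60°) gauche 2.6; COOH(120°)/Ph(180°) gauche 4.2; SH(240°)/Ph(180°) gauche 4.8; SH(240°)/CH2Cl(300°) gauche 4.2 → 23.3 kJ/mol.
CN at 120° (eclipsed): iPr(0°)/CH2Cl(0°) eclipsed 17.8; COOH(120°)/CN(120°) eclipsed 9.8; SH(240°)/Ph(240°) eclipsed 14.8 → 42.4 kJ/mol.
CN at 180° (staggered): iPr(0°)/Ph(300°) gauche 6.4; iPr(0°)/CH2Cl(60°) gauche 4.5; COOH(120°)/CN(180°) gauche 2.6; COOH(120°)/CH2Cl(60°) gauche 3.9; SH(240°)/CN(180°) gauche 2.7; SH(240°)/Ph(300°) gauche 4.8 → 24.9 kJ/mol.
CN at 240° (eclipsed): iPr(0°)/Ph(0°) eclipsed 19.1; COOH(120°)/CH2Cl(120°) eclipsed 13.2; SH(240°)/CN(240°) eclipsed 8.2 → 40.5 kJ/mol.
CN at 300° (staggered): iPr(0°)/CN(300°) gauche 3.0; iPr(0°)/Ph(60°) gauche 6.4; COOH(120°)/Ph(60°) gauche 4.2; COOH(120°)/CH2Cl(180°) gauche 3.9; SH(240°)/CN(300°) gauche 2.7; SH(240°)/CH2Cl(180°) gauche 4.2 → 24.4 kJ/mol.
The minimum (23.3 kJ/mol) occurs with CN at 60°.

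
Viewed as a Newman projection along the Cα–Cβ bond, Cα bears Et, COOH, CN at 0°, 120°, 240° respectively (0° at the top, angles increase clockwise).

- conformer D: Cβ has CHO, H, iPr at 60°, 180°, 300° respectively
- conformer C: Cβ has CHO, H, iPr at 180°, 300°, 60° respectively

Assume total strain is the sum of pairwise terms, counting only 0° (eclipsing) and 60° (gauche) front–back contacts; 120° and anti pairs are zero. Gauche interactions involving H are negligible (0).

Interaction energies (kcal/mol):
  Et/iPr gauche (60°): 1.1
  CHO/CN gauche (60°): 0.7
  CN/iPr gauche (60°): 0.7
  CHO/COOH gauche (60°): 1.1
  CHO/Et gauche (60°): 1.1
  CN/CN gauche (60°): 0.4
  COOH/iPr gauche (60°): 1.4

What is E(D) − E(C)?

-0.3 kcal/mol

D (staggered): Et(0°)/CHO(60°) gauche 1.1; Et(0°)/iPr(300°) gauche 1.1; COOH(120°)/CHO(60°) gauche 1.1; CN(240°)/iPr(300°) gauche 0.7 → 4.0 kcal/mol.
C (staggered): Et(0°)/iPr(60°) gauche 1.1; COOH(120°)/CHO(180°) gauche 1.1; COOH(120°)/iPr(60°) gauche 1.4; CN(240°)/CHO(180°) gauche 0.7 → 4.3 kcal/mol.
E(D) − E(C) = 4.0 − 4.3 = -0.3 kcal/mol.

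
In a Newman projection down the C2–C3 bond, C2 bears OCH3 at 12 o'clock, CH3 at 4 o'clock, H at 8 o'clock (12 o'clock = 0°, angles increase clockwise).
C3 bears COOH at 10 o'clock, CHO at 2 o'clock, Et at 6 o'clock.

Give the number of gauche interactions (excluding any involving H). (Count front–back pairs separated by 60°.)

4

Non-H gauche pairs: OCH3(0°)/COOH(300°); OCH3(0°)/CHO(60°); CH3(120°)/CHO(60°); CH3(120°)/Et(180°) — 4 interactions.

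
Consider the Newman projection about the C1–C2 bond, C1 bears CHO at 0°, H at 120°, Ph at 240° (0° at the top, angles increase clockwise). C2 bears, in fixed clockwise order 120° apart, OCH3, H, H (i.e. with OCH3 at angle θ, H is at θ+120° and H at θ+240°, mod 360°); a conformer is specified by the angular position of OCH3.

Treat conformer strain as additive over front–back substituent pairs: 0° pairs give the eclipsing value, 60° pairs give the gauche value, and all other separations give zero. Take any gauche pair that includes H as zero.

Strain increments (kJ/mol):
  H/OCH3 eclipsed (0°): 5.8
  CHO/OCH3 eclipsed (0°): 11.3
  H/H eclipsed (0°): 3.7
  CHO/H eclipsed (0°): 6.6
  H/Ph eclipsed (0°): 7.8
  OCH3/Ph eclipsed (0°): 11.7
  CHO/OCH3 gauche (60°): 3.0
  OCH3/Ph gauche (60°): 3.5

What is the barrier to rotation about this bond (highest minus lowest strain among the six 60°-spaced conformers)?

OCH3 at 0° (eclipsed): CHO–OCH3 eclipsed, H–H eclipsed, Ph–H eclipsed; 11.3 + 3.7 + 7.8 = 22.8 kJ/mol.
OCH3 at 60° (staggered): CHO–OCH3 gauche; 3.0 = 3.0 kJ/mol.
OCH3 at 120° (eclipsed): CHO–H eclipsed, H–OCH3 eclipsed, Ph–H eclipsed; 6.6 + 5.8 + 7.8 = 20.2 kJ/mol.
OCH3 at 180° (staggered): Ph–OCH3 gauche; 3.5 = 3.5 kJ/mol.
OCH3 at 240° (eclipsed): CHO–H eclipsed, H–H eclipsed, Ph–OCH3 eclipsed; 6.6 + 3.7 + 11.7 = 22.0 kJ/mol.
OCH3 at 300° (staggered): CHO–OCH3 gauche, Ph–OCH3 gauche; 3.0 + 3.5 = 6.5 kJ/mol.
Max at 0° (22.8 kJ/mol), min at 60° (3.0 kJ/mol); barrier = 19.8 kJ/mol.

19.8 kJ/mol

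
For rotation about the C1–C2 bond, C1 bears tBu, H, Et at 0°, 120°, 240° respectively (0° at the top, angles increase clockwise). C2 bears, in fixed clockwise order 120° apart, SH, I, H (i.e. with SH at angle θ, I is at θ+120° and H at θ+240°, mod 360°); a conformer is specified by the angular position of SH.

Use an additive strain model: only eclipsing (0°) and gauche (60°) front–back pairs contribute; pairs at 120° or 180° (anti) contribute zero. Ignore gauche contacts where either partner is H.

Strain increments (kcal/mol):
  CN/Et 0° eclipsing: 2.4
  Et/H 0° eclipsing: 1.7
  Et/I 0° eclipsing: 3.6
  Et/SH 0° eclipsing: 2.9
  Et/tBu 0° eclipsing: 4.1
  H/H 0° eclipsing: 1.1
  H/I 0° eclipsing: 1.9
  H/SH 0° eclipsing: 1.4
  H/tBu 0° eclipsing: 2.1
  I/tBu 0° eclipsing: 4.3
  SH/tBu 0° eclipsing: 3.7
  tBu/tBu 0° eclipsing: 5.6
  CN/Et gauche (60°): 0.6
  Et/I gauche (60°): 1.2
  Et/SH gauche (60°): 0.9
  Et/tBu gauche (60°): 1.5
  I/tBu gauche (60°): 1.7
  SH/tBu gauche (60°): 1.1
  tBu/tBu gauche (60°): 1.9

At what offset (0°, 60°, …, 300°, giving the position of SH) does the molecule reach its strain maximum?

SH at 0° is eclipsed. tBu at 0° is eclipsed with SH at 0° (3.7); H at 120° is eclipsed with I at 120° (1.9); Et at 240° is eclipsed with H at 240° (1.7). Total 7.3 kcal/mol.
SH at 60° is staggered. tBu at 0° is gauche with SH at 60° (1.1); Et at 240° is gauche with I at 180° (1.2). Total 2.3 kcal/mol.
SH at 120° is eclipsed. tBu at 0° is eclipsed with H at 0° (2.1); H at 120° is eclipsed with SH at 120° (1.4); Et at 240° is eclipsed with I at 240° (3.6). Total 7.1 kcal/mol.
SH at 180° is staggered. tBu at 0° is gauche with I at 300° (1.7); Et at 240° is gauche with SH at 180° (0.9); Et at 240° is gauche with I at 300° (1.2). Total 3.8 kcal/mol.
SH at 240° is eclipsed. tBu at 0° is eclipsed with I at 0° (4.3); H at 120° is eclipsed with H at 120° (1.1); Et at 240° is eclipsed with SH at 240° (2.9). Total 8.3 kcal/mol.
SH at 300° is staggered. tBu at 0° is gauche with SH at 300° (1.1); tBu at 0° is gauche with I at 60° (1.7); Et at 240° is gauche with SH at 300° (0.9). Total 3.7 kcal/mol.
The maximum (8.3 kcal/mol) occurs with SH at 240°.

240°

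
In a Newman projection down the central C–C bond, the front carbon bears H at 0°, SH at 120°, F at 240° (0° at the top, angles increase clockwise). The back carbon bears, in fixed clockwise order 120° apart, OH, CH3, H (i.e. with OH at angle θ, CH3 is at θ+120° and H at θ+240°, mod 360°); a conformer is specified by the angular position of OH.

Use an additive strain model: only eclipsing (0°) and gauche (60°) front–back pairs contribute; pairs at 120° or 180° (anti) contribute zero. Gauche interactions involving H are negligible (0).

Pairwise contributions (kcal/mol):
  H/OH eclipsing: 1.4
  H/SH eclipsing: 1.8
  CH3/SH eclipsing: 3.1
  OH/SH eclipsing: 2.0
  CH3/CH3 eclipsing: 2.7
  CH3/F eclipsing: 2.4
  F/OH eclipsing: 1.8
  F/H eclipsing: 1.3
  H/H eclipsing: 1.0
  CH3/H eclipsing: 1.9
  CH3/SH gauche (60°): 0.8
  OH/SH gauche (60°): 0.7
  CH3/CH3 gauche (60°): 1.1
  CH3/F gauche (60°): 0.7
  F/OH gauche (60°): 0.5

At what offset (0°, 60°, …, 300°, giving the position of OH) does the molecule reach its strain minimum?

OH at 0° (eclipsed): H(0°)/OH(0°) eclipsed 1.4; SH(120°)/CH3(120°) eclipsed 3.1; F(240°)/H(240°) eclipsed 1.3 → 5.8 kcal/mol.
OH at 60° (staggered): SH(120°)/OH(60°) gauche 0.7; SH(120°)/CH3(180°) gauche 0.8; F(240°)/CH3(180°) gauche 0.7 → 2.2 kcal/mol.
OH at 120° (eclipsed): H(0°)/H(0°) eclipsed 1.0; SH(120°)/OH(120°) eclipsed 2.0; F(240°)/CH3(240°) eclipsed 2.4 → 5.4 kcal/mol.
OH at 180° (staggered): SH(120°)/OH(180°) gauche 0.7; F(240°)/OH(180°) gauche 0.5; F(240°)/CH3(300°) gauche 0.7 → 1.9 kcal/mol.
OH at 240° (eclipsed): H(0°)/CH3(0°) eclipsed 1.9; SH(120°)/H(120°) eclipsed 1.8; F(240°)/OH(240°) eclipsed 1.8 → 5.5 kcal/mol.
OH at 300° (staggered): SH(120°)/CH3(60°) gauche 0.8; F(240°)/OH(300°) gauche 0.5 → 1.3 kcal/mol.
The minimum (1.3 kcal/mol) occurs with OH at 300°.

300°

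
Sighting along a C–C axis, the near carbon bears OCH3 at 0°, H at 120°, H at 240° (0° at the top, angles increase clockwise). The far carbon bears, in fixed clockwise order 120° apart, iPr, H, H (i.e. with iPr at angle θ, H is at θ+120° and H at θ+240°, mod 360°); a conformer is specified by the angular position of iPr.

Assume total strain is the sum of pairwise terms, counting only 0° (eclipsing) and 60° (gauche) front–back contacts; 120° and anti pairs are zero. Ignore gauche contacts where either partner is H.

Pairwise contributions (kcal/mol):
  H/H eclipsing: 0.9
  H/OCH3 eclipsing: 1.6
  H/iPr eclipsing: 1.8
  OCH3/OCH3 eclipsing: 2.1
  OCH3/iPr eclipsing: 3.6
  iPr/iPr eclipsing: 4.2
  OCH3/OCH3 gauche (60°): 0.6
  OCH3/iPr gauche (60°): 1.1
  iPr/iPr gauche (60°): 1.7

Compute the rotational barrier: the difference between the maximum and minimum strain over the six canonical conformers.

5.4 kcal/mol

iPr at 0° (eclipsed): OCH3–iPr eclipsed, H–H eclipsed, H–H eclipsed; 3.6 + 0.9 + 0.9 = 5.4 kcal/mol.
iPr at 60° (staggered): OCH3–iPr gauche; 1.1 = 1.1 kcal/mol.
iPr at 120° (eclipsed): OCH3–H eclipsed, H–iPr eclipsed, H–H eclipsed; 1.6 + 1.8 + 0.9 = 4.3 kcal/mol.
iPr at 180° (staggered): no non-H gauche contacts → 0.0 kcal/mol.
iPr at 240° (eclipsed): OCH3–H eclipsed, H–H eclipsed, H–iPr eclipsed; 1.6 + 0.9 + 1.8 = 4.3 kcal/mol.
iPr at 300° (staggered): OCH3–iPr gauche; 1.1 = 1.1 kcal/mol.
Max at 0° (5.4 kcal/mol), min at 180° (0.0 kcal/mol); barrier = 5.4 kcal/mol.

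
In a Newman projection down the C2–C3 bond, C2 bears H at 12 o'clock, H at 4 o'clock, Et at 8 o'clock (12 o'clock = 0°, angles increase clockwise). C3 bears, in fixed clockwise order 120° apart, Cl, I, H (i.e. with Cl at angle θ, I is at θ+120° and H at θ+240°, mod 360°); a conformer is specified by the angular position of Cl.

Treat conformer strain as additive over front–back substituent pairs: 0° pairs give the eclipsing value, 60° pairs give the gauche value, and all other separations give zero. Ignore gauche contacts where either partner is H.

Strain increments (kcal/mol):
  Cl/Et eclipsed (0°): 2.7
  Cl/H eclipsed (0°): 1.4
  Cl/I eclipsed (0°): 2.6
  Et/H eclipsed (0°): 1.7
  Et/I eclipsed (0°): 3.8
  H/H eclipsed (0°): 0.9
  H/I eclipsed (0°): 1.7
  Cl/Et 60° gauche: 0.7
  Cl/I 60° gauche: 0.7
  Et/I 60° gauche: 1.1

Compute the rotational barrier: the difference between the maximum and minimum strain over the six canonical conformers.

Cl at 0° (eclipsed): H(0°)/Cl(0°) eclipsed 1.4; H(120°)/I(120°) eclipsed 1.7; Et(240°)/H(240°) eclipsed 1.7 → 4.8 kcal/mol.
Cl at 60° (staggered): Et(240°)/I(180°) gauche 1.1 → 1.1 kcal/mol.
Cl at 120° (eclipsed): H(0°)/H(0°) eclipsed 0.9; H(120°)/Cl(120°) eclipsed 1.4; Et(240°)/I(240°) eclipsed 3.8 → 6.1 kcal/mol.
Cl at 180° (staggered): Et(240°)/Cl(180°) gauche 0.7; Et(240°)/I(300°) gauche 1.1 → 1.8 kcal/mol.
Cl at 240° (eclipsed): H(0°)/I(0°) eclipsed 1.7; H(120°)/H(120°) eclipsed 0.9; Et(240°)/Cl(240°) eclipsed 2.7 → 5.3 kcal/mol.
Cl at 300° (staggered): Et(240°)/Cl(300°) gauche 0.7 → 0.7 kcal/mol.
Max at 120° (6.1 kcal/mol), min at 300° (0.7 kcal/mol); barrier = 5.4 kcal/mol.

5.4 kcal/mol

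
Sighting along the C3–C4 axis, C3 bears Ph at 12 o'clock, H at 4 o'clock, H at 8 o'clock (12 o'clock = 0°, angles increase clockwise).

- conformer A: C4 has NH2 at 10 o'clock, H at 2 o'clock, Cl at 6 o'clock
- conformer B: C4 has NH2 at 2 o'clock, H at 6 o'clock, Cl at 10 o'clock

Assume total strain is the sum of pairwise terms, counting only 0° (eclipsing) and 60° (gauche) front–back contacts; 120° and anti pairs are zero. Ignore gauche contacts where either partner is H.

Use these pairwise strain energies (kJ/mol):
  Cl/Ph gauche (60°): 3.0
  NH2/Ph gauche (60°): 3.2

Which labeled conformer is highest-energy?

A is staggered. Ph at 0° is gauche with NH2 at 300° (3.2). Total 3.2 kJ/mol.
B is staggered. Ph at 0° is gauche with NH2 at 60° (3.2); Ph at 0° is gauche with Cl at 300° (3.0). Total 6.2 kJ/mol.
B has the highest total (6.2 kJ/mol).

B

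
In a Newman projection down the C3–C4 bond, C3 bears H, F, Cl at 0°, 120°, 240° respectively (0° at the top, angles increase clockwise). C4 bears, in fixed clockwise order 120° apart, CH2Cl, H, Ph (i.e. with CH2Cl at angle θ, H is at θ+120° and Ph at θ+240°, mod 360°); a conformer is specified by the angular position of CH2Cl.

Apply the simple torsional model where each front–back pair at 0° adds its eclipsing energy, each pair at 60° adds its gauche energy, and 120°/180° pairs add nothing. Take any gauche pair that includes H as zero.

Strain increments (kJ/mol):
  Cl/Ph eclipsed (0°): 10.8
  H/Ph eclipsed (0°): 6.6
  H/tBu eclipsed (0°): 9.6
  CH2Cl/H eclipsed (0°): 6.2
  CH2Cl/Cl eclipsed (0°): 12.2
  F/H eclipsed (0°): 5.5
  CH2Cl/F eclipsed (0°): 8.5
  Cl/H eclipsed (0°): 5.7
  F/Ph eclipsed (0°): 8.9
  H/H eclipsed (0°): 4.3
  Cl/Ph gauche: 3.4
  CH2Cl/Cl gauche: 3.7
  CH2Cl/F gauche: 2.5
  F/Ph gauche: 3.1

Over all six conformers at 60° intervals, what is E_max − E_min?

19.5 kJ/mol

CH2Cl at 0° (eclipsed): H(0°)/CH2Cl(0°) eclipsed 6.2; F(120°)/H(120°) eclipsed 5.5; Cl(240°)/Ph(240°) eclipsed 10.8 → 22.5 kJ/mol.
CH2Cl at 60° (staggered): F(120°)/CH2Cl(60°) gauche 2.5; Cl(240°)/Ph(300°) gauche 3.4 → 5.9 kJ/mol.
CH2Cl at 120° (eclipsed): H(0°)/Ph(0°) eclipsed 6.6; F(120°)/CH2Cl(120°) eclipsed 8.5; Cl(240°)/H(240°) eclipsed 5.7 → 20.8 kJ/mol.
CH2Cl at 180° (staggered): F(120°)/CH2Cl(180°) gauche 2.5; F(120°)/Ph(60°) gauche 3.1; Cl(240°)/CH2Cl(180°) gauche 3.7 → 9.3 kJ/mol.
CH2Cl at 240° (eclipsed): H(0°)/H(0°) eclipsed 4.3; F(120°)/Ph(120°) eclipsed 8.9; Cl(240°)/CH2Cl(240°) eclipsed 12.2 → 25.4 kJ/mol.
CH2Cl at 300° (staggered): F(120°)/Ph(180°) gauche 3.1; Cl(240°)/CH2Cl(300°) gauche 3.7; Cl(240°)/Ph(180°) gauche 3.4 → 10.2 kJ/mol.
Max at 240° (25.4 kJ/mol), min at 60° (5.9 kJ/mol); barrier = 19.5 kJ/mol.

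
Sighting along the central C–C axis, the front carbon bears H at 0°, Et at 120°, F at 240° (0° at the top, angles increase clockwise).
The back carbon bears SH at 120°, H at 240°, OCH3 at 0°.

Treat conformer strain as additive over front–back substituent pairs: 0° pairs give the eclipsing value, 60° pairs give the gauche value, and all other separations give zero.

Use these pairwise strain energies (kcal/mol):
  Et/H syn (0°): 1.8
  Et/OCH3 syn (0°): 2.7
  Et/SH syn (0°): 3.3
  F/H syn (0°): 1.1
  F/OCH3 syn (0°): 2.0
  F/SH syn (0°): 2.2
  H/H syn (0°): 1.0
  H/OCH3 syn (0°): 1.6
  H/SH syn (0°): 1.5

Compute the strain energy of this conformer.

6.0 kcal/mol

This conformer is eclipsed. H at 0° is eclipsed with OCH3 at 0° (1.6); Et at 120° is eclipsed with SH at 120° (3.3); F at 240° is eclipsed with H at 240° (1.1). Total 6.0 kcal/mol.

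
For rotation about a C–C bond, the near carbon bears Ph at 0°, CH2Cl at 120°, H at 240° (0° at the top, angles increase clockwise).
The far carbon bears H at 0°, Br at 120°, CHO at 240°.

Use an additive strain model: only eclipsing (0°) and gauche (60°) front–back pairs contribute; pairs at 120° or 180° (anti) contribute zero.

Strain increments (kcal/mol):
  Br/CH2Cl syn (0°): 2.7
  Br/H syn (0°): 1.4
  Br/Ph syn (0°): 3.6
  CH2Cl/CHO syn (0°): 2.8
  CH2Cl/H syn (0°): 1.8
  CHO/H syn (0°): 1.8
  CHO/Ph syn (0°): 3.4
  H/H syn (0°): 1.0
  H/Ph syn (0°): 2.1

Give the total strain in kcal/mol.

6.6 kcal/mol

This conformer (eclipsed): Ph(0°)/H(0°) eclipsed 2.1; CH2Cl(120°)/Br(120°) eclipsed 2.7; H(240°)/CHO(240°) eclipsed 1.8 → 6.6 kcal/mol.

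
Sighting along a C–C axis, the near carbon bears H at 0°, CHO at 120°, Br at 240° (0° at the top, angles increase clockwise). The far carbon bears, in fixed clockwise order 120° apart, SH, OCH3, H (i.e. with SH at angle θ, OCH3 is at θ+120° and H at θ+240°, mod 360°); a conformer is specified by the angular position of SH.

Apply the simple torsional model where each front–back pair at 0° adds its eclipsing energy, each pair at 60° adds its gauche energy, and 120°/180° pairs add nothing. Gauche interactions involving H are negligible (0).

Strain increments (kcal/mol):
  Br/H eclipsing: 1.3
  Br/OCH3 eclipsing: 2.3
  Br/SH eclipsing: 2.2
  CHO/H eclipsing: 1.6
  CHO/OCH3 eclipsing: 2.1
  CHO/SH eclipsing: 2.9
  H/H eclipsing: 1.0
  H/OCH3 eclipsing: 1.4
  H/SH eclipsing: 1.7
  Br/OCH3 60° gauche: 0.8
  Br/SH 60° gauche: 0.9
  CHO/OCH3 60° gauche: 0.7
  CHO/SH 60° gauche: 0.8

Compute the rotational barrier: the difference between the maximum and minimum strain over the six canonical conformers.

SH at 0° (eclipsed): H(0°)/SH(0°) eclipsed 1.7; CHO(120°)/OCH3(120°) eclipsed 2.1; Br(240°)/H(240°) eclipsed 1.3 → 5.1 kcal/mol.
SH at 60° (staggered): CHO(120°)/SH(60°) gauche 0.8; CHO(120°)/OCH3(180°) gauche 0.7; Br(240°)/OCH3(180°) gauche 0.8 → 2.3 kcal/mol.
SH at 120° (eclipsed): H(0°)/H(0°) eclipsed 1.0; CHO(120°)/SH(120°) eclipsed 2.9; Br(240°)/OCH3(240°) eclipsed 2.3 → 6.2 kcal/mol.
SH at 180° (staggered): CHO(120°)/SH(180°) gauche 0.8; Br(240°)/SH(180°) gauche 0.9; Br(240°)/OCH3(300°) gauche 0.8 → 2.5 kcal/mol.
SH at 240° (eclipsed): H(0°)/OCH3(0°) eclipsed 1.4; CHO(120°)/H(120°) eclipsed 1.6; Br(240°)/SH(240°) eclipsed 2.2 → 5.2 kcal/mol.
SH at 300° (staggered): CHO(120°)/OCH3(60°) gauche 0.7; Br(240°)/SH(300°) gauche 0.9 → 1.6 kcal/mol.
Max at 120° (6.2 kcal/mol), min at 300° (1.6 kcal/mol); barrier = 4.6 kcal/mol.

4.6 kcal/mol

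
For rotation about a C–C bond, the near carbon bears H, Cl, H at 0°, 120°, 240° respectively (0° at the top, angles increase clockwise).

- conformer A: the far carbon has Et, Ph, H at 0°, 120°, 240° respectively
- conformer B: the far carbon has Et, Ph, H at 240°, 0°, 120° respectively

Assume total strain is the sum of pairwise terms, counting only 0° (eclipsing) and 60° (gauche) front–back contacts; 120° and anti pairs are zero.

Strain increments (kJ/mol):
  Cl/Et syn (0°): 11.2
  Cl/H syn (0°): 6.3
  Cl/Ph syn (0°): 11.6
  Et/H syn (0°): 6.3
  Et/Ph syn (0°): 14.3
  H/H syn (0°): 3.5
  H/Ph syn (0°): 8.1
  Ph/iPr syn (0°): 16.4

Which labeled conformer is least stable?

A

A (eclipsed): H(0°)/Et(0°) eclipsed 6.3; Cl(120°)/Ph(120°) eclipsed 11.6; H(240°)/H(240°) eclipsed 3.5 → 21.4 kJ/mol.
B (eclipsed): H(0°)/Ph(0°) eclipsed 8.1; Cl(120°)/H(120°) eclipsed 6.3; H(240°)/Et(240°) eclipsed 6.3 → 20.7 kJ/mol.
A has the highest total (21.4 kJ/mol).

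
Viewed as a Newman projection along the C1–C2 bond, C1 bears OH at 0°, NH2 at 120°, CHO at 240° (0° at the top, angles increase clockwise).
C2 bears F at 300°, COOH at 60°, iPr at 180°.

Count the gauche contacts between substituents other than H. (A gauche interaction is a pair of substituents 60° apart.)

Non-H gauche pairs: OH(0°)/F(300°); OH(0°)/COOH(60°); NH2(120°)/COOH(60°); NH2(120°)/iPr(180°); CHO(240°)/F(300°); CHO(240°)/iPr(180°) — 6 interactions.

6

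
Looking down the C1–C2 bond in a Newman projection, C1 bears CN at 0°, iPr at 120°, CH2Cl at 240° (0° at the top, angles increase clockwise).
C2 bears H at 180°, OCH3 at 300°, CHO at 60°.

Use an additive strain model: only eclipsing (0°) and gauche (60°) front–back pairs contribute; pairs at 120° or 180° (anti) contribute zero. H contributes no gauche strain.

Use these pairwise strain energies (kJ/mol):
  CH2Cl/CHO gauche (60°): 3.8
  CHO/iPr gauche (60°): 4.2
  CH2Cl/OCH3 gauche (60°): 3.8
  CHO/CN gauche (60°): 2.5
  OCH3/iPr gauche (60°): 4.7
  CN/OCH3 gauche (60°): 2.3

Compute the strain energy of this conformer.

This conformer (staggered): CN–OCH3 gauche, CN–CHO gauche, iPr–CHO gauche, CH2Cl–OCH3 gauche; 2.3 + 2.5 + 4.2 + 3.8 = 12.8 kJ/mol.

12.8 kJ/mol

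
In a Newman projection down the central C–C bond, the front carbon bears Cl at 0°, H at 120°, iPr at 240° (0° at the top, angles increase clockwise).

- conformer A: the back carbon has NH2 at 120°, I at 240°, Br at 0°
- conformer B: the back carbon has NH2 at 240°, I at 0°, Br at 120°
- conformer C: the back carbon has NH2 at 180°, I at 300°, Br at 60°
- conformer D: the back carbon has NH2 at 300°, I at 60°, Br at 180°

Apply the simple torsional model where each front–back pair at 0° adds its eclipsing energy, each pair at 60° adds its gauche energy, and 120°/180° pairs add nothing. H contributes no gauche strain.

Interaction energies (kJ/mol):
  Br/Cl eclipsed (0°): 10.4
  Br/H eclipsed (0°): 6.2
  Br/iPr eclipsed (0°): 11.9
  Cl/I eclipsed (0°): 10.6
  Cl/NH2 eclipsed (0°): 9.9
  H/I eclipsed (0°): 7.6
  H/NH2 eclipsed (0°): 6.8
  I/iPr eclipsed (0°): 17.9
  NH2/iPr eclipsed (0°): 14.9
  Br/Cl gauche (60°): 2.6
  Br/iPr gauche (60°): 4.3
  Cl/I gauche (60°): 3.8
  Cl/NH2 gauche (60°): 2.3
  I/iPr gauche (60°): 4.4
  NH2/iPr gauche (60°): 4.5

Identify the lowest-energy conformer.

A (eclipsed): Cl(0°)/Br(0°) eclipsed 10.4; H(120°)/NH2(120°) eclipsed 6.8; iPr(240°)/I(240°) eclipsed 17.9 → 35.1 kJ/mol.
B (eclipsed): Cl(0°)/I(0°) eclipsed 10.6; H(120°)/Br(120°) eclipsed 6.2; iPr(240°)/NH2(240°) eclipsed 14.9 → 31.7 kJ/mol.
C (staggered): Cl(0°)/I(300°) gauche 3.8; Cl(0°)/Br(60°) gauche 2.6; iPr(240°)/NH2(180°) gauche 4.5; iPr(240°)/I(300°) gauche 4.4 → 15.3 kJ/mol.
D (staggered): Cl(0°)/NH2(300°) gauche 2.3; Cl(0°)/I(60°) gauche 3.8; iPr(240°)/NH2(300°) gauche 4.5; iPr(240°)/Br(180°) gauche 4.3 → 14.9 kJ/mol.
D has the lowest total (14.9 kJ/mol).

D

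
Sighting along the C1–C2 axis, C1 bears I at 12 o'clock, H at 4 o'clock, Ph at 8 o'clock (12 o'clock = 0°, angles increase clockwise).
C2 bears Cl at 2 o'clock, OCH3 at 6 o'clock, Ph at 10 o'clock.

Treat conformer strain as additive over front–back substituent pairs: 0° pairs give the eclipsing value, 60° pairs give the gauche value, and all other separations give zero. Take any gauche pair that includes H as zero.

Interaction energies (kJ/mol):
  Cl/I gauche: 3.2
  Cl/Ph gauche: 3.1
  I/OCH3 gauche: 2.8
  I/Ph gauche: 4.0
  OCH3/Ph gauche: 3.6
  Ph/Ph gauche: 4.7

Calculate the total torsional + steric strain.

15.5 kJ/mol

This conformer (staggered): I(0°)/Cl(60°) gauche 3.2; I(0°)/Ph(300°) gauche 4.0; Ph(240°)/OCH3(180°) gauche 3.6; Ph(240°)/Ph(300°) gauche 4.7 → 15.5 kJ/mol.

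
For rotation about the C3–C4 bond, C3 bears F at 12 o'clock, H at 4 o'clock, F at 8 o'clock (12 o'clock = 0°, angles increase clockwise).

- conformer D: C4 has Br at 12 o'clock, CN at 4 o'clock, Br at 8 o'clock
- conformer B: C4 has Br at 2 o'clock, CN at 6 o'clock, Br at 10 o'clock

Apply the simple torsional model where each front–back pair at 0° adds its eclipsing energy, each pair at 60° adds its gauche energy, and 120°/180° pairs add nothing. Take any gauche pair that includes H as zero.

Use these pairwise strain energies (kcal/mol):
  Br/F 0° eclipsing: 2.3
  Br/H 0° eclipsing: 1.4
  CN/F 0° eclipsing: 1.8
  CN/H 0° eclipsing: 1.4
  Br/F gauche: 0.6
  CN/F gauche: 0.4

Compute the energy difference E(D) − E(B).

+3.8 kcal/mol

D (eclipsed): F(0°)/Br(0°) eclipsed 2.3; H(120°)/CN(120°) eclipsed 1.4; F(240°)/Br(240°) eclipsed 2.3 → 6.0 kcal/mol.
B (staggered): F(0°)/Br(60°) gauche 0.6; F(0°)/Br(300°) gauche 0.6; F(240°)/CN(180°) gauche 0.4; F(240°)/Br(300°) gauche 0.6 → 2.2 kcal/mol.
E(D) − E(B) = 6.0 − 2.2 = +3.8 kcal/mol.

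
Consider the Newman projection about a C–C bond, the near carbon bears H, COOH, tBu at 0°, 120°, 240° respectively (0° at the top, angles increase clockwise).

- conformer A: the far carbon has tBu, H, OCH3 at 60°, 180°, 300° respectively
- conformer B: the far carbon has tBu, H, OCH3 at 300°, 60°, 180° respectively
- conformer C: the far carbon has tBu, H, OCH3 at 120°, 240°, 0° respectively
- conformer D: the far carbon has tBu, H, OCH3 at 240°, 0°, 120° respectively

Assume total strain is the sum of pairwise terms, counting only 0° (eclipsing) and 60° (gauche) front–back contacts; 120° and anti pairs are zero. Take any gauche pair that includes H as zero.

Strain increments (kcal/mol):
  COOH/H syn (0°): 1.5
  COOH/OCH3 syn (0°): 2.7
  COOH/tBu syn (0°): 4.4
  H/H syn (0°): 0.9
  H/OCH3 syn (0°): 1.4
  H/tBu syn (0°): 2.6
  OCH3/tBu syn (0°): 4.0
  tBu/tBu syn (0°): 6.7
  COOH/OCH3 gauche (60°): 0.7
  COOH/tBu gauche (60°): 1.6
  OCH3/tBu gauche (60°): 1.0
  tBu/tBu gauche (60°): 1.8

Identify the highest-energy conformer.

A (staggered): COOH(120°)/tBu(60°) gauche 1.6; tBu(240°)/OCH3(300°) gauche 1.0 → 2.6 kcal/mol.
B (staggered): COOH(120°)/OCH3(180°) gauche 0.7; tBu(240°)/tBu(300°) gauche 1.8; tBu(240°)/OCH3(180°) gauche 1.0 → 3.5 kcal/mol.
C (eclipsed): H(0°)/OCH3(0°) eclipsed 1.4; COOH(120°)/tBu(120°) eclipsed 4.4; tBu(240°)/H(240°) eclipsed 2.6 → 8.4 kcal/mol.
D (eclipsed): H(0°)/H(0°) eclipsed 0.9; COOH(120°)/OCH3(120°) eclipsed 2.7; tBu(240°)/tBu(240°) eclipsed 6.7 → 10.3 kcal/mol.
D has the highest total (10.3 kcal/mol).

D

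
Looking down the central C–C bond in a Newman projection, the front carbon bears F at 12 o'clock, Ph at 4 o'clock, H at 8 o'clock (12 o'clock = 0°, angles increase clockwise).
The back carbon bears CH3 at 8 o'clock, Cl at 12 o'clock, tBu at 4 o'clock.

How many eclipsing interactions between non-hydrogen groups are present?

2

Non-H eclipsing pairs: F(0°)/Cl(0°); Ph(120°)/tBu(120°) — 2 interactions.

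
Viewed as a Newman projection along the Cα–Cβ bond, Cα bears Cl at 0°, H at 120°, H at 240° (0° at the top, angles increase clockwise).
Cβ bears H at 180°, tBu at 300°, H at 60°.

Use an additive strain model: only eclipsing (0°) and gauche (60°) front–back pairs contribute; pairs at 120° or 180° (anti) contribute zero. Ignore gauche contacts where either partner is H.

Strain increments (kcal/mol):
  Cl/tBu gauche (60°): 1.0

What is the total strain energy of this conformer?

This conformer (staggered): Cl(0°)/tBu(300°) gauche 1.0 → 1.0 kcal/mol.

1.0 kcal/mol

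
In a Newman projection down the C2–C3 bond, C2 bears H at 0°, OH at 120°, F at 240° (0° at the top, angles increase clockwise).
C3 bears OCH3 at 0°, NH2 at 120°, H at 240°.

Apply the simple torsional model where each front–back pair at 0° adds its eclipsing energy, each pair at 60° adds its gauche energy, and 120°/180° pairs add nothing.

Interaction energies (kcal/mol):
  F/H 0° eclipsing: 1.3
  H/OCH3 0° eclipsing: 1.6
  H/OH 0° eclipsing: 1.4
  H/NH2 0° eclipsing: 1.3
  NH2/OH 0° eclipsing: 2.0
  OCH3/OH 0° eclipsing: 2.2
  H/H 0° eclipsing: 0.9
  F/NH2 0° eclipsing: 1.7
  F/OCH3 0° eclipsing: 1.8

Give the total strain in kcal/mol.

This conformer (eclipsed): H–OCH3 eclipsed, OH–NH2 eclipsed, F–H eclipsed; 1.6 + 2.0 + 1.3 = 4.9 kcal/mol.

4.9 kcal/mol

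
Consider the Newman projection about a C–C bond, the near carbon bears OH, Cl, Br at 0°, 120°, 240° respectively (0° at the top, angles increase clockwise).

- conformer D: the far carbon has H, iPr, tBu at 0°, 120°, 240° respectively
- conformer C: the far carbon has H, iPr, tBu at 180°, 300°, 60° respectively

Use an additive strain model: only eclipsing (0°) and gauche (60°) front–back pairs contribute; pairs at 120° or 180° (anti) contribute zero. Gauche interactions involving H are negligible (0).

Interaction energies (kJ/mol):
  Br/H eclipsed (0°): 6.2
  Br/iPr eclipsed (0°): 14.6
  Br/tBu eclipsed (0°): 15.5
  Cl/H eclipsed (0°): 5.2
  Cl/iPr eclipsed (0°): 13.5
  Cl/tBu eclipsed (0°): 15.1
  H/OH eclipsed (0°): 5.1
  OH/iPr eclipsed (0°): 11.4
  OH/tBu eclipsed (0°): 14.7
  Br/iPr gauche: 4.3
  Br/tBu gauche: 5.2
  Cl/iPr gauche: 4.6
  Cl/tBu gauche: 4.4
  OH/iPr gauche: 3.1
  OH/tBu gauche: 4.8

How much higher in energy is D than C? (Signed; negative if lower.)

+17.5 kJ/mol

D (eclipsed): OH(0°)/H(0°) eclipsed 5.1; Cl(120°)/iPr(120°) eclipsed 13.5; Br(240°)/tBu(240°) eclipsed 15.5 → 34.1 kJ/mol.
C (staggered): OH(0°)/iPr(300°) gauche 3.1; OH(0°)/tBu(60°) gauche 4.8; Cl(120°)/tBu(60°) gauche 4.4; Br(240°)/iPr(300°) gauche 4.3 → 16.6 kJ/mol.
E(D) − E(C) = 34.1 − 16.6 = +17.5 kJ/mol.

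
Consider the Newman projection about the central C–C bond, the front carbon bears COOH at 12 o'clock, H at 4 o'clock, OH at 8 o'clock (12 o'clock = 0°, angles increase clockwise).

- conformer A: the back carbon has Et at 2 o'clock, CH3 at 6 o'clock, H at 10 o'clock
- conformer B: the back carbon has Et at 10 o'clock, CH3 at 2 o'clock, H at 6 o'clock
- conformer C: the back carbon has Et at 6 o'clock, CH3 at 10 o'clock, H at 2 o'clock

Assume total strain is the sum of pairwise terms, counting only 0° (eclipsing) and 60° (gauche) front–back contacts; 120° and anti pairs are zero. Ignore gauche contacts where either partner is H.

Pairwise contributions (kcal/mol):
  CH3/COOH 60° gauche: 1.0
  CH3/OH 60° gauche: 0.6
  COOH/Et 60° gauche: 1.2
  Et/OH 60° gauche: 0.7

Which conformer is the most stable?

A

A (staggered): COOH–Et gauche, OH–CH3 gauche; 1.2 + 0.6 = 1.8 kcal/mol.
B (staggered): COOH–Et gauche, COOH–CH3 gauche, OH–Et gauche; 1.2 + 1.0 + 0.7 = 2.9 kcal/mol.
C (staggered): COOH–CH3 gauche, OH–Et gauche, OH–CH3 gauche; 1.0 + 0.7 + 0.6 = 2.3 kcal/mol.
A has the lowest total (1.8 kcal/mol).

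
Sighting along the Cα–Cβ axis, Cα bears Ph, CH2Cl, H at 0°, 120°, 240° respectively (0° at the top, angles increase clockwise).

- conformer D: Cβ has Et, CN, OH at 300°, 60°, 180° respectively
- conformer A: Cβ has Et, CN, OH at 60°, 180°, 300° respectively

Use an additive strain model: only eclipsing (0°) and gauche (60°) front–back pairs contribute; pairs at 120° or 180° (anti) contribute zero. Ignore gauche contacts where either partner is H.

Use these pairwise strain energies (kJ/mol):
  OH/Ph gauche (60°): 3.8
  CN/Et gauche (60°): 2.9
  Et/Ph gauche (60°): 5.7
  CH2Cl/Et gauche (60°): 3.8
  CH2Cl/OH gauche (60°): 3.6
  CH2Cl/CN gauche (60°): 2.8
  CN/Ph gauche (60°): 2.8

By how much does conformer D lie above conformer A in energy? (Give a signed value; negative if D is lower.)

D (staggered): Ph(0°)/Et(300°) gauche 5.7; Ph(0°)/CN(60°) gauche 2.8; CH2Cl(120°)/CN(60°) gauche 2.8; CH2Cl(120°)/OH(180°) gauche 3.6 → 14.9 kJ/mol.
A (staggered): Ph(0°)/Et(60°) gauche 5.7; Ph(0°)/OH(300°) gauche 3.8; CH2Cl(120°)/Et(60°) gauche 3.8; CH2Cl(120°)/CN(180°) gauche 2.8 → 16.1 kJ/mol.
E(D) − E(A) = 14.9 − 16.1 = -1.2 kJ/mol.

-1.2 kJ/mol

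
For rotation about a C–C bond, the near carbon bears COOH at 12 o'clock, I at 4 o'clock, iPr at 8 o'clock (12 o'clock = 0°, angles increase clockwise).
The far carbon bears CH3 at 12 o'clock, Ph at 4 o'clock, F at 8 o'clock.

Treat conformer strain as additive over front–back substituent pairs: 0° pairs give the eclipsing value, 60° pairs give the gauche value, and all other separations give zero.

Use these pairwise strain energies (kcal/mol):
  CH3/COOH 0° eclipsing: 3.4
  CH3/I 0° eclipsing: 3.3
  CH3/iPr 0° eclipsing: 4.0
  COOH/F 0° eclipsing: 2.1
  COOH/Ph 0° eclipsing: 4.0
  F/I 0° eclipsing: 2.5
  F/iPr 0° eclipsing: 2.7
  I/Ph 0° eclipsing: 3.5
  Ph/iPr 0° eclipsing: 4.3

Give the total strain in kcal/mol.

This conformer (eclipsed): COOH–CH3 eclipsed, I–Ph eclipsed, iPr–F eclipsed; 3.4 + 3.5 + 2.7 = 9.6 kcal/mol.

9.6 kcal/mol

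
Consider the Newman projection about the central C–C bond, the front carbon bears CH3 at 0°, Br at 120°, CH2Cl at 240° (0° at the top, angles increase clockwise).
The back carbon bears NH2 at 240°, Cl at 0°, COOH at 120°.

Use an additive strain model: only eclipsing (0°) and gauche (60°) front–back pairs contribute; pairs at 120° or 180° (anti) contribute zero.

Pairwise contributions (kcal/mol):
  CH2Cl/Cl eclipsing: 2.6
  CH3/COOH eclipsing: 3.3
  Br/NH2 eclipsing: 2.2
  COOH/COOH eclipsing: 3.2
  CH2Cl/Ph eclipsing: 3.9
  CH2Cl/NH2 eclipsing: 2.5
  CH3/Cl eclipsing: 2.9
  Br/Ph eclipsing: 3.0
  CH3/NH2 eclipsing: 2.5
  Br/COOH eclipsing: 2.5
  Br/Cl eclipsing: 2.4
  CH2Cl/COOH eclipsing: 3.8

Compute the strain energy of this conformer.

This conformer is eclipsed. CH3 at 0° is eclipsed with Cl at 0° (2.9); Br at 120° is eclipsed with COOH at 120° (2.5); CH2Cl at 240° is eclipsed with NH2 at 240° (2.5). Total 7.9 kcal/mol.

7.9 kcal/mol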